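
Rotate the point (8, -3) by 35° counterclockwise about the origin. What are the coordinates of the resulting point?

Rotation matrix for 35°: [[cos 35°, -sin 35°], [sin 35°, cos 35°]] ≈ [[0.819152, -0.573576], [0.573576, 0.819152]]
[[0.819152, -0.573576], [0.573576, 0.819152]] × [8, -3]ᵀ ≈ [8.2739, 2.1312]ᵀ
Result: (8.2739, 2.1312)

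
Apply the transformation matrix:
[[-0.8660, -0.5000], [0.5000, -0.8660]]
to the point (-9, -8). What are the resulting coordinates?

Matrix multiplication:
[[-0.8660, -0.5000], [0.5000, -0.8660]] × [-9, -8]ᵀ
= [(-0.8660)(-9) + (-0.5000)(-8), (0.5000)(-9) + (-0.8660)(-8)]ᵀ
= [11.7940, 2.4280]ᵀ
Result: (11.7940, 2.4280)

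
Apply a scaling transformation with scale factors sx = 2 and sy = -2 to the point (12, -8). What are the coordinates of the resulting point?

Scaling matrix:
[[2, 0], [0, -2]]
Result: (12 × 2, -8 × -2) = (24, 16)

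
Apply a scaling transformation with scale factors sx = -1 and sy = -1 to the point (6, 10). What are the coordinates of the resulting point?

Scaling matrix:
[[-1, 0], [0, -1]]
Result: (6 × -1, 10 × -1) = (-6, -10)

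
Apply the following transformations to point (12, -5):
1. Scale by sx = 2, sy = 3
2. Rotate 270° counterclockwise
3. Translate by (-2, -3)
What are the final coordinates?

Step 1: Scale → (24, -15)
Step 2: Rotate 270° → (-15, -24)
Step 3: Translate → (-17, -27)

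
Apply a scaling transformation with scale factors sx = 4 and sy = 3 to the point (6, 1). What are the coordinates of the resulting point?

Scaling matrix:
[[4, 0], [0, 3]]
Result: (6 × 4, 1 × 3) = (24, 3)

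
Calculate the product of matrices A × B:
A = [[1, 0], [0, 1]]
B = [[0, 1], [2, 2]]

Matrix multiplication:
C[0][0] = 1×0 + 0×2 = 0
C[0][1] = 1×1 + 0×2 = 1
C[1][0] = 0×0 + 1×2 = 2
C[1][1] = 0×1 + 1×2 = 2
Result: [[0, 1], [2, 2]]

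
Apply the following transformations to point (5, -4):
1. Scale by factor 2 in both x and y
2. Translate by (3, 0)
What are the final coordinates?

Step 1: Scale (5, -4) by 2 → (10, -8)
Step 2: Translate by (3, 0) → (13, -8)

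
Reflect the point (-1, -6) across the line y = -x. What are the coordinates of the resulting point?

Reflection across line y = -x: (-1, -6) → (6, 1)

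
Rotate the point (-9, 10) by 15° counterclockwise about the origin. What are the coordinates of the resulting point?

Rotation matrix for 15°: [[cos 15°, -sin 15°], [sin 15°, cos 15°]] ≈ [[0.965926, -0.258819], [0.258819, 0.965926]]
[[0.965926, -0.258819], [0.258819, 0.965926]] × [-9, 10]ᵀ ≈ [-11.2815, 7.3299]ᵀ
Result: (-11.2815, 7.3299)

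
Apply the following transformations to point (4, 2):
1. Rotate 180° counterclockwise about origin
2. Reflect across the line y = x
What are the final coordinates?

Step 1: Rotate 180° → (-4, -2)
Step 2: Reflect across line y = x → (-2, -4)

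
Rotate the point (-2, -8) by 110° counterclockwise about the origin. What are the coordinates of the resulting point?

Rotation matrix for 110°: [[cos 110°, -sin 110°], [sin 110°, cos 110°]] ≈ [[-0.342020, -0.939693], [0.939693, -0.342020]]
[[-0.342020, -0.939693], [0.939693, -0.342020]] × [-2, -8]ᵀ ≈ [8.2016, 0.8568]ᵀ
Result: (8.2016, 0.8568)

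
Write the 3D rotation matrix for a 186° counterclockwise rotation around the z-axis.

Rotation matrix for counterclockwise 186° around z-axis:
cos(186°) = -0.9945, sin(186°) = -0.1045
Result: [[-0.9945, 0.1045, 0], [-0.1045, -0.9945, 0], [0, 0, 1]]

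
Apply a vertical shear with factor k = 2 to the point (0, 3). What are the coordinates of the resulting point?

Shear matrix for vertical shear with factor k = 2:
[[1, 0], [2, 1]]
Result: (0, 3) → (0, 3)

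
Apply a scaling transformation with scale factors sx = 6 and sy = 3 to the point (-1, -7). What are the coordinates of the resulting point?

Scaling matrix:
[[6, 0], [0, 3]]
Result: (-1 × 6, -7 × 3) = (-6, -21)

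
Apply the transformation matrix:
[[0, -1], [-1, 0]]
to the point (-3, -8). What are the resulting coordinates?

Matrix multiplication:
[[0, -1], [-1, 0]] × [-3, -8]ᵀ
= [(0)(-3) + (-1)(-8), (-1)(-3) + (0)(-8)]ᵀ
= [8, 3]ᵀ
Result: (8, 3)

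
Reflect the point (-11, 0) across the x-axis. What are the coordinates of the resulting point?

Reflection across x-axis: (-11, 0) → (-11, 0)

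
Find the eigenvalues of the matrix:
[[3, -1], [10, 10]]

Characteristic equation: det(A - λI) = 0
λ² - (trace)λ + (det) = 0
trace = 3 + 10 = 13, det = (3)(10) - (-1)(10) = 40
λ² - (13)λ + (40) = 0
λ = (13 ± √((13)² - 4·(40))) / 2 = (13 ± √9) / 2
Solving: λ = 5, 8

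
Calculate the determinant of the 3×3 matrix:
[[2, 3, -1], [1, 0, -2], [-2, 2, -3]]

Expansion along first row:
det = 2·det([[0,-2],[2,-3]]) - 3·det([[1,-2],[-2,-3]]) + -1·det([[1,0],[-2,2]])
    = 2·(0·-3 - -2·2) - 3·(1·-3 - -2·-2) + -1·(1·2 - 0·-2)
    = 2·4 - 3·-7 + -1·2
    = 8 + 21 + -2 = 27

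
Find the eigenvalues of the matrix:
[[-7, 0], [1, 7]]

Characteristic equation: det(A - λI) = 0
λ² - (trace)λ + (det) = 0
trace = -7 + 7 = 0, det = (-7)(7) - (0)(1) = -49
λ² - (0)λ + (-49) = 0
λ = (0 ± √((0)² - 4·(-49))) / 2 = (0 ± √196) / 2
Solving: λ = -7, 7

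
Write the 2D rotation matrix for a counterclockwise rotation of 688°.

Rotation matrix formula: [[cos θ, -sin θ], [sin θ, cos θ]]
For θ = 688°:
cos(688°) = 0.8480
sin(688°) = -0.5299
Result: [[0.8480, 0.5299], [-0.5299, 0.8480]]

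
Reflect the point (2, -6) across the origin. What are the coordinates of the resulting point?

Reflection across origin: (2, -6) → (-2, 6)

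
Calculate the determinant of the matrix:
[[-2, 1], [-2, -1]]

For a 2×2 matrix [[a, b], [c, d]], det = ad - bc
det = (-2)(-1) - (1)(-2) = 2 - -2 = 4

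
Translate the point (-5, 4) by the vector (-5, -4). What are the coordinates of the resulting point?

Translation by (-5, -4) (homogeneous matrix [[1, 0, -5], [0, 1, -4], [0, 0, 1]]):
x' = -5 + -5 = -10
y' = 4 + -4 = 0
Result: (-10, 0)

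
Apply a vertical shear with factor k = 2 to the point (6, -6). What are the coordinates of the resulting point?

Shear matrix for vertical shear with factor k = 2:
[[1, 0], [2, 1]]
Result: (6, -6) → (6, 6)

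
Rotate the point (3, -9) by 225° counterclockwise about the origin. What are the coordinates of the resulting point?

Rotation matrix for 225°: [[cos 225°, -sin 225°], [sin 225°, cos 225°]] ≈ [[-0.707107, 0.707107], [-0.707107, -0.707107]]
[[-0.707107, 0.707107], [-0.707107, -0.707107]] × [3, -9]ᵀ ≈ [-8.4853, 4.2426]ᵀ
Result: (-8.4853, 4.2426)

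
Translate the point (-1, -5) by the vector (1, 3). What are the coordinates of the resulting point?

Translation by (1, 3) (homogeneous matrix [[1, 0, 1], [0, 1, 3], [0, 0, 1]]):
x' = -1 + 1 = 0
y' = -5 + 3 = -2
Result: (0, -2)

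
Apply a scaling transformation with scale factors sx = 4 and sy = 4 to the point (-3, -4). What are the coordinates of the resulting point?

Scaling matrix:
[[4, 0], [0, 4]]
Result: (-3 × 4, -4 × 4) = (-12, -16)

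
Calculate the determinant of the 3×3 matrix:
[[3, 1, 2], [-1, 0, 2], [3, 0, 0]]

Expansion along first row:
det = 3·det([[0,2],[0,0]]) - 1·det([[-1,2],[3,0]]) + 2·det([[-1,0],[3,0]])
    = 3·(0·0 - 2·0) - 1·(-1·0 - 2·3) + 2·(-1·0 - 0·3)
    = 3·0 - 1·-6 + 2·0
    = 0 + 6 + 0 = 6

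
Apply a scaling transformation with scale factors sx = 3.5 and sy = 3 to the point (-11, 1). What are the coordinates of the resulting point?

Scaling matrix:
[[3.50, 0], [0, 3]]
Result: (-11 × 3.5, 1 × 3) = (-38.5, 3)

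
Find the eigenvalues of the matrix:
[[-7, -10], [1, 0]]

Characteristic equation: det(A - λI) = 0
λ² - (trace)λ + (det) = 0
trace = -7 + 0 = -7, det = (-7)(0) - (-10)(1) = 10
λ² - (-7)λ + (10) = 0
λ = (-7 ± √((-7)² - 4·(10))) / 2 = (-7 ± √9) / 2
Solving: λ = -5, -2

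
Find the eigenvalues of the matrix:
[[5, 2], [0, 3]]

Characteristic equation: det(A - λI) = 0
λ² - (trace)λ + (det) = 0
trace = 5 + 3 = 8, det = (5)(3) - (2)(0) = 15
λ² - (8)λ + (15) = 0
λ = (8 ± √((8)² - 4·(15))) / 2 = (8 ± √4) / 2
Solving: λ = 3, 5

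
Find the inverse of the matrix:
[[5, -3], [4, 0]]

For [[a,b],[c,d]], inverse = (1/det)·[[d,-b],[-c,a]]
det = (5)(0) - (-3)(4) = 0 - -12 = 12
Inverse = (1/12)·[[0, 3], [-4, 5]]
= [[0, 1/4], [-1/3, 5/12]]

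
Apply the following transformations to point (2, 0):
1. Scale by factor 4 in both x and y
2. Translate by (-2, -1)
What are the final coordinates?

Step 1: Scale (2, 0) by 4 → (8, 0)
Step 2: Translate by (-2, -1) → (6, -1)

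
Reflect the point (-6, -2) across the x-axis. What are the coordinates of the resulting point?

Reflection across x-axis: (-6, -2) → (-6, 2)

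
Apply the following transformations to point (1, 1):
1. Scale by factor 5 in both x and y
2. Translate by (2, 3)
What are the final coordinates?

Step 1: Scale (1, 1) by 5 → (5, 5)
Step 2: Translate by (2, 3) → (7, 8)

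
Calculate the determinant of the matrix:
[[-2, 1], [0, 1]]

For a 2×2 matrix [[a, b], [c, d]], det = ad - bc
det = (-2)(1) - (1)(0) = -2 - 0 = -2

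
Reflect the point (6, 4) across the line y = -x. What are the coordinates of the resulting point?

Reflection across line y = -x: (6, 4) → (-4, -6)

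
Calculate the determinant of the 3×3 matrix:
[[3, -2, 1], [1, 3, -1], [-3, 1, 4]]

Expansion along first row:
det = 3·det([[3,-1],[1,4]]) - -2·det([[1,-1],[-3,4]]) + 1·det([[1,3],[-3,1]])
    = 3·(3·4 - -1·1) - -2·(1·4 - -1·-3) + 1·(1·1 - 3·-3)
    = 3·13 - -2·1 + 1·10
    = 39 + 2 + 10 = 51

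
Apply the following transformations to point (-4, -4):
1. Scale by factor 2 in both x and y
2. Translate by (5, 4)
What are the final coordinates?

Step 1: Scale (-4, -4) by 2 → (-8, -8)
Step 2: Translate by (5, 4) → (-3, -4)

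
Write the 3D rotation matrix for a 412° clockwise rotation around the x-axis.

Rotation matrix for clockwise 412° around x-axis:
A clockwise rotation by 412° is a counterclockwise rotation by -412°.
cos(-412°) = 0.6157, sin(-412°) = -0.7880
Result: [[1, 0, 0], [0, 0.6157, 0.7880], [0, -0.7880, 0.6157]]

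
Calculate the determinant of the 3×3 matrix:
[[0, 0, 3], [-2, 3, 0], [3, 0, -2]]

Expansion along first row:
det = 0·det([[3,0],[0,-2]]) - 0·det([[-2,0],[3,-2]]) + 3·det([[-2,3],[3,0]])
    = 0·(3·-2 - 0·0) - 0·(-2·-2 - 0·3) + 3·(-2·0 - 3·3)
    = 0·-6 - 0·4 + 3·-9
    = 0 + 0 + -27 = -27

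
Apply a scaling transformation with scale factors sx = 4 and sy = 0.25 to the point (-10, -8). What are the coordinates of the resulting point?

Scaling matrix:
[[4, 0], [0, 0.25]]
Result: (-10 × 4, -8 × 0.25) = (-40, -2)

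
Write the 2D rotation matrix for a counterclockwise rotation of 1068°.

Rotation matrix formula: [[cos θ, -sin θ], [sin θ, cos θ]]
For θ = 1068°:
cos(1068°) = 0.9781
sin(1068°) = -0.2079
Result: [[0.9781, 0.2079], [-0.2079, 0.9781]]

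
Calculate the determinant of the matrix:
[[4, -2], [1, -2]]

For a 2×2 matrix [[a, b], [c, d]], det = ad - bc
det = (4)(-2) - (-2)(1) = -8 - -2 = -6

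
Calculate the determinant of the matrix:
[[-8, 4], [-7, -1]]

For a 2×2 matrix [[a, b], [c, d]], det = ad - bc
det = (-8)(-1) - (4)(-7) = 8 - -28 = 36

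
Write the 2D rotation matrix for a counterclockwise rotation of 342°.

Rotation matrix formula: [[cos θ, -sin θ], [sin θ, cos θ]]
For θ = 342°:
cos(342°) = 0.9511
sin(342°) = -0.3090
Result: [[0.9511, 0.3090], [-0.3090, 0.9511]]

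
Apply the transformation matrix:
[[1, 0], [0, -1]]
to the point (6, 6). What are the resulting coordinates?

Matrix multiplication:
[[1, 0], [0, -1]] × [6, 6]ᵀ
= [(1)(6) + (0)(6), (0)(6) + (-1)(6)]ᵀ
= [6, -6]ᵀ
Result: (6, -6)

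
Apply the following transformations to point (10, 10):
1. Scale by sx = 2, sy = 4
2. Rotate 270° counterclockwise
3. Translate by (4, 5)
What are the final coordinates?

Step 1: Scale → (20, 40)
Step 2: Rotate 270° → (40, -20)
Step 3: Translate → (44, -15)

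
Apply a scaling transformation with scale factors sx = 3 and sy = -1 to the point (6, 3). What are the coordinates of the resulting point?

Scaling matrix:
[[3, 0], [0, -1]]
Result: (6 × 3, 3 × -1) = (18, -3)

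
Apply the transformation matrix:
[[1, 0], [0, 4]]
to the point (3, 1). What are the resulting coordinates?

Matrix multiplication:
[[1, 0], [0, 4]] × [3, 1]ᵀ
= [(1)(3) + (0)(1), (0)(3) + (4)(1)]ᵀ
= [3, 4]ᵀ
Result: (3, 4)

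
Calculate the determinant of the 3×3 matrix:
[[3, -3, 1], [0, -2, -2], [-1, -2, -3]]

Expansion along first row:
det = 3·det([[-2,-2],[-2,-3]]) - -3·det([[0,-2],[-1,-3]]) + 1·det([[0,-2],[-1,-2]])
    = 3·(-2·-3 - -2·-2) - -3·(0·-3 - -2·-1) + 1·(0·-2 - -2·-1)
    = 3·2 - -3·-2 + 1·-2
    = 6 + -6 + -2 = -2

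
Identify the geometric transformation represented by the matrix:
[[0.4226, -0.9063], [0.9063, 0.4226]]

This matrix represents: rotation by 65° counterclockwise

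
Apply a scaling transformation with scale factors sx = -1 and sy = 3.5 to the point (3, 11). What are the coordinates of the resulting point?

Scaling matrix:
[[-1, 0], [0, 3.50]]
Result: (3 × -1, 11 × 3.5) = (-3, 38.5)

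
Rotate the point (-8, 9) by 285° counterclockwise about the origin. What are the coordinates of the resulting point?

Rotation matrix for 285°: [[cos 285°, -sin 285°], [sin 285°, cos 285°]] ≈ [[0.258819, 0.965926], [-0.965926, 0.258819]]
[[0.258819, 0.965926], [-0.965926, 0.258819]] × [-8, 9]ᵀ ≈ [6.6228, 10.0568]ᵀ
Result: (6.6228, 10.0568)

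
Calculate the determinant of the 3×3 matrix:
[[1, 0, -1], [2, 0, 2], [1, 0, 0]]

Expansion along first row:
det = 1·det([[0,2],[0,0]]) - 0·det([[2,2],[1,0]]) + -1·det([[2,0],[1,0]])
    = 1·(0·0 - 2·0) - 0·(2·0 - 2·1) + -1·(2·0 - 0·1)
    = 1·0 - 0·-2 + -1·0
    = 0 + 0 + 0 = 0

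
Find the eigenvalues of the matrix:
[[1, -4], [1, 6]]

Characteristic equation: det(A - λI) = 0
λ² - (trace)λ + (det) = 0
trace = 1 + 6 = 7, det = (1)(6) - (-4)(1) = 10
λ² - (7)λ + (10) = 0
λ = (7 ± √((7)² - 4·(10))) / 2 = (7 ± √9) / 2
Solving: λ = 2, 5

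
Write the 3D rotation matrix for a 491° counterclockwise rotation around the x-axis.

Rotation matrix for counterclockwise 491° around x-axis:
cos(491°) = -0.6561, sin(491°) = 0.7547
Result: [[1, 0, 0], [0, -0.6561, -0.7547], [0, 0.7547, -0.6561]]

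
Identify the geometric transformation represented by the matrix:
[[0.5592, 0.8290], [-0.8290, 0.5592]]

This matrix represents: rotation by 304° counterclockwise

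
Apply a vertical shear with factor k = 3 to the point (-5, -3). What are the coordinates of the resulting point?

Shear matrix for vertical shear with factor k = 3:
[[1, 0], [3, 1]]
Result: (-5, -3) → (-5, -18)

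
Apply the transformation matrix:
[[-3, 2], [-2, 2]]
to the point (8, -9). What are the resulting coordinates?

Matrix multiplication:
[[-3, 2], [-2, 2]] × [8, -9]ᵀ
= [(-3)(8) + (2)(-9), (-2)(8) + (2)(-9)]ᵀ
= [-42, -34]ᵀ
Result: (-42, -34)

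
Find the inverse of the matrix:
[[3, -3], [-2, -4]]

For [[a,b],[c,d]], inverse = (1/det)·[[d,-b],[-c,a]]
det = (3)(-4) - (-3)(-2) = -12 - 6 = -18
Inverse = (1/-18)·[[-4, 3], [2, 3]]
= [[2/9, -1/6], [-1/9, -1/6]]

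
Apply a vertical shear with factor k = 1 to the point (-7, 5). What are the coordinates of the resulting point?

Shear matrix for vertical shear with factor k = 1:
[[1, 0], [1, 1]]
Result: (-7, 5) → (-7, -2)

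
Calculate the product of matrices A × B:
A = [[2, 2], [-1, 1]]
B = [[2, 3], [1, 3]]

Matrix multiplication:
C[0][0] = 2×2 + 2×1 = 6
C[0][1] = 2×3 + 2×3 = 12
C[1][0] = -1×2 + 1×1 = -1
C[1][1] = -1×3 + 1×3 = 0
Result: [[6, 12], [-1, 0]]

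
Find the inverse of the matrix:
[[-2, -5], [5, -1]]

For [[a,b],[c,d]], inverse = (1/det)·[[d,-b],[-c,a]]
det = (-2)(-1) - (-5)(5) = 2 - -25 = 27
Inverse = (1/27)·[[-1, 5], [-5, -2]]
= [[-1/27, 5/27], [-5/27, -2/27]]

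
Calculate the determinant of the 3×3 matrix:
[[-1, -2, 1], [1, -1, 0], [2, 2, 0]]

Expansion along first row:
det = -1·det([[-1,0],[2,0]]) - -2·det([[1,0],[2,0]]) + 1·det([[1,-1],[2,2]])
    = -1·(-1·0 - 0·2) - -2·(1·0 - 0·2) + 1·(1·2 - -1·2)
    = -1·0 - -2·0 + 1·4
    = 0 + 0 + 4 = 4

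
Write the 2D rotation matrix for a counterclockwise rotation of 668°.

Rotation matrix formula: [[cos θ, -sin θ], [sin θ, cos θ]]
For θ = 668°:
cos(668°) = 0.6157
sin(668°) = -0.7880
Result: [[0.6157, 0.7880], [-0.7880, 0.6157]]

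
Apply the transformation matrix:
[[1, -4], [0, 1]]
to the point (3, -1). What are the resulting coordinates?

Matrix multiplication:
[[1, -4], [0, 1]] × [3, -1]ᵀ
= [(1)(3) + (-4)(-1), (0)(3) + (1)(-1)]ᵀ
= [7, -1]ᵀ
Result: (7, -1)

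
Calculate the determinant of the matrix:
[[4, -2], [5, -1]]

For a 2×2 matrix [[a, b], [c, d]], det = ad - bc
det = (4)(-1) - (-2)(5) = -4 - -10 = 6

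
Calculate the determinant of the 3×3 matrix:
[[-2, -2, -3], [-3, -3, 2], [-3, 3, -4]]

Expansion along first row:
det = -2·det([[-3,2],[3,-4]]) - -2·det([[-3,2],[-3,-4]]) + -3·det([[-3,-3],[-3,3]])
    = -2·(-3·-4 - 2·3) - -2·(-3·-4 - 2·-3) + -3·(-3·3 - -3·-3)
    = -2·6 - -2·18 + -3·-18
    = -12 + 36 + 54 = 78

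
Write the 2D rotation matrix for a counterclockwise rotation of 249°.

Rotation matrix formula: [[cos θ, -sin θ], [sin θ, cos θ]]
For θ = 249°:
cos(249°) = -0.3584
sin(249°) = -0.9336
Result: [[-0.3584, 0.9336], [-0.9336, -0.3584]]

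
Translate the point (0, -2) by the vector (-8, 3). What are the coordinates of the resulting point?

Translation by (-8, 3) (homogeneous matrix [[1, 0, -8], [0, 1, 3], [0, 0, 1]]):
x' = 0 + -8 = -8
y' = -2 + 3 = 1
Result: (-8, 1)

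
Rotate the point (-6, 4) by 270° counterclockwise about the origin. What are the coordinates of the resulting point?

Rotation matrix for 270°: [[cos 270°, -sin 270°], [sin 270°, cos 270°]] = [[0, 1], [-1, 0]]
[[0, 1], [-1, 0]] × [-6, 4]ᵀ = [4, 6]ᵀ
Result: (4, 6)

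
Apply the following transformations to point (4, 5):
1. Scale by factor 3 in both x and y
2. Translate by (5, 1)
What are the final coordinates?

Step 1: Scale (4, 5) by 3 → (12, 15)
Step 2: Translate by (5, 1) → (17, 16)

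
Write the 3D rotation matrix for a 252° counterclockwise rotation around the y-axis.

Rotation matrix for counterclockwise 252° around y-axis:
cos(252°) = -0.3090, sin(252°) = -0.9511
Result: [[-0.3090, 0, -0.9511], [0, 1, 0], [0.9511, 0, -0.3090]]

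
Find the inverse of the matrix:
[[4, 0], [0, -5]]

For [[a,b],[c,d]], inverse = (1/det)·[[d,-b],[-c,a]]
det = (4)(-5) - (0)(0) = -20 - 0 = -20
Inverse = (1/-20)·[[-5, 0], [0, 4]]
= [[1/4, 0], [0, -1/5]]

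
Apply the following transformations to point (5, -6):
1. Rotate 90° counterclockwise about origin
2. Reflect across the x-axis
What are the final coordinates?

Step 1: Rotate 90° → (6, 5)
Step 2: Reflect across x-axis → (6, -5)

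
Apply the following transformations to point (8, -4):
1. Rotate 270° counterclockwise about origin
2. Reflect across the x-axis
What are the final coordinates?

Step 1: Rotate 270° → (-4, -8)
Step 2: Reflect across x-axis → (-4, 8)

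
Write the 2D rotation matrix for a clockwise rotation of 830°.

Rotation matrix formula: [[cos θ, -sin θ], [sin θ, cos θ]]
A clockwise rotation by 830° is equivalent to a counterclockwise rotation by -830°.
For θ = -830°:
cos(-830°) = -0.3420
sin(-830°) = -0.9397
Result: [[-0.3420, 0.9397], [-0.9397, -0.3420]]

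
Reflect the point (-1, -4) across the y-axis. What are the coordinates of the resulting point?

Reflection across y-axis: (-1, -4) → (1, -4)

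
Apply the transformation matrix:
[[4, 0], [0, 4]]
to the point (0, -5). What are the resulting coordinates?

Matrix multiplication:
[[4, 0], [0, 4]] × [0, -5]ᵀ
= [(4)(0) + (0)(-5), (0)(0) + (4)(-5)]ᵀ
= [0, -20]ᵀ
Result: (0, -20)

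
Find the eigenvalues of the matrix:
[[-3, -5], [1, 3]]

Characteristic equation: det(A - λI) = 0
λ² - (trace)λ + (det) = 0
trace = -3 + 3 = 0, det = (-3)(3) - (-5)(1) = -4
λ² - (0)λ + (-4) = 0
λ = (0 ± √((0)² - 4·(-4))) / 2 = (0 ± √16) / 2
Solving: λ = -2, 2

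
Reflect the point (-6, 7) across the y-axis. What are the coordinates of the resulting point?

Reflection across y-axis: (-6, 7) → (6, 7)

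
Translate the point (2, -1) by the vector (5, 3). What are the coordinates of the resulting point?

Translation by (5, 3) (homogeneous matrix [[1, 0, 5], [0, 1, 3], [0, 0, 1]]):
x' = 2 + 5 = 7
y' = -1 + 3 = 2
Result: (7, 2)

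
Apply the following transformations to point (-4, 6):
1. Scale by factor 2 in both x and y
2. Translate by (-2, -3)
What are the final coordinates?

Step 1: Scale (-4, 6) by 2 → (-8, 12)
Step 2: Translate by (-2, -3) → (-10, 9)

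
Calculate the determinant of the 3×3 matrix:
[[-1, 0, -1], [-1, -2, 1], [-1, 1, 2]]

Expansion along first row:
det = -1·det([[-2,1],[1,2]]) - 0·det([[-1,1],[-1,2]]) + -1·det([[-1,-2],[-1,1]])
    = -1·(-2·2 - 1·1) - 0·(-1·2 - 1·-1) + -1·(-1·1 - -2·-1)
    = -1·-5 - 0·-1 + -1·-3
    = 5 + 0 + 3 = 8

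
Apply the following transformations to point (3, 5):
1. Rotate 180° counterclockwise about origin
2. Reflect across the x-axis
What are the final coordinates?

Step 1: Rotate 180° → (-3, -5)
Step 2: Reflect across x-axis → (-3, 5)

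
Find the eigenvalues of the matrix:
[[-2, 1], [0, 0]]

Characteristic equation: det(A - λI) = 0
λ² - (trace)λ + (det) = 0
trace = -2 + 0 = -2, det = (-2)(0) - (1)(0) = 0
λ² - (-2)λ + (0) = 0
λ = (-2 ± √((-2)² - 4·(0))) / 2 = (-2 ± √4) / 2
Solving: λ = -2, 0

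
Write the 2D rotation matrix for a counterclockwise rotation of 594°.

Rotation matrix formula: [[cos θ, -sin θ], [sin θ, cos θ]]
For θ = 594°:
cos(594°) = -0.5878
sin(594°) = -0.8090
Result: [[-0.5878, 0.8090], [-0.8090, -0.5878]]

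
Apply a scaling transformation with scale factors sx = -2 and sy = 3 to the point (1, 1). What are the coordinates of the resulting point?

Scaling matrix:
[[-2, 0], [0, 3]]
Result: (1 × -2, 1 × 3) = (-2, 3)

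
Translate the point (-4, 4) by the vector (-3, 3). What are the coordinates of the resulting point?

Translation by (-3, 3) (homogeneous matrix [[1, 0, -3], [0, 1, 3], [0, 0, 1]]):
x' = -4 + -3 = -7
y' = 4 + 3 = 7
Result: (-7, 7)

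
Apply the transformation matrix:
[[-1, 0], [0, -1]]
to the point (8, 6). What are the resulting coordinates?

Matrix multiplication:
[[-1, 0], [0, -1]] × [8, 6]ᵀ
= [(-1)(8) + (0)(6), (0)(8) + (-1)(6)]ᵀ
= [-8, -6]ᵀ
Result: (-8, -6)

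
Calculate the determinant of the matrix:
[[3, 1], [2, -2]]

For a 2×2 matrix [[a, b], [c, d]], det = ad - bc
det = (3)(-2) - (1)(2) = -6 - 2 = -8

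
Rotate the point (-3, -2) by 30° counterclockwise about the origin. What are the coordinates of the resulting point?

Rotation matrix for 30°: [[cos 30°, -sin 30°], [sin 30°, cos 30°]] ≈ [[0.866025, -0.500000], [0.500000, 0.866025]]
[[0.866025, -0.500000], [0.500000, 0.866025]] × [-3, -2]ᵀ ≈ [-1.5981, -3.2321]ᵀ
Result: (-1.5981, -3.2321)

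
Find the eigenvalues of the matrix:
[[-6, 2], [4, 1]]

Characteristic equation: det(A - λI) = 0
λ² - (trace)λ + (det) = 0
trace = -6 + 1 = -5, det = (-6)(1) - (2)(4) = -14
λ² - (-5)λ + (-14) = 0
λ = (-5 ± √((-5)² - 4·(-14))) / 2 = (-5 ± √81) / 2
Solving: λ = -7, 2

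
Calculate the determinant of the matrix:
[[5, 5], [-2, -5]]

For a 2×2 matrix [[a, b], [c, d]], det = ad - bc
det = (5)(-5) - (5)(-2) = -25 - -10 = -15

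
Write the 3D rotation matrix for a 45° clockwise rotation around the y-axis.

Rotation matrix for clockwise 45° around y-axis:
A clockwise rotation by 45° is a counterclockwise rotation by -45°.
cos(-45°) = √2/2, sin(-45°) = -√2/2
Result: [[√2/2, 0, -√2/2], [0, 1, 0], [√2/2, 0, √2/2]]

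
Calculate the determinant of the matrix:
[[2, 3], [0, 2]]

For a 2×2 matrix [[a, b], [c, d]], det = ad - bc
det = (2)(2) - (3)(0) = 4 - 0 = 4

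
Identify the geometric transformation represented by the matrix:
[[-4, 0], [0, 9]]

This matrix represents: non-uniform scaling by sx = -4, sy = 9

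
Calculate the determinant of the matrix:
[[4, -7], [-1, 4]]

For a 2×2 matrix [[a, b], [c, d]], det = ad - bc
det = (4)(4) - (-7)(-1) = 16 - 7 = 9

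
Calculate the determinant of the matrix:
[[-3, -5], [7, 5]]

For a 2×2 matrix [[a, b], [c, d]], det = ad - bc
det = (-3)(5) - (-5)(7) = -15 - -35 = 20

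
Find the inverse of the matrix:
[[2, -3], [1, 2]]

For [[a,b],[c,d]], inverse = (1/det)·[[d,-b],[-c,a]]
det = (2)(2) - (-3)(1) = 4 - -3 = 7
Inverse = (1/7)·[[2, 3], [-1, 2]]
= [[2/7, 3/7], [-1/7, 2/7]]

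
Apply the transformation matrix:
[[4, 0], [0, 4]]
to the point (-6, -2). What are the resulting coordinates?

Matrix multiplication:
[[4, 0], [0, 4]] × [-6, -2]ᵀ
= [(4)(-6) + (0)(-2), (0)(-6) + (4)(-2)]ᵀ
= [-24, -8]ᵀ
Result: (-24, -8)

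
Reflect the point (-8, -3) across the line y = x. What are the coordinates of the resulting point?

Reflection across line y = x: (-8, -3) → (-3, -8)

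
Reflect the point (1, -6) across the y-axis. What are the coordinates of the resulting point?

Reflection across y-axis: (1, -6) → (-1, -6)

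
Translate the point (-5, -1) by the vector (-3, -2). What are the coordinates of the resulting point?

Translation by (-3, -2) (homogeneous matrix [[1, 0, -3], [0, 1, -2], [0, 0, 1]]):
x' = -5 + -3 = -8
y' = -1 + -2 = -3
Result: (-8, -3)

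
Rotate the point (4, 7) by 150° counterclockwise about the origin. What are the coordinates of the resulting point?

Rotation matrix for 150°: [[cos 150°, -sin 150°], [sin 150°, cos 150°]] ≈ [[-0.866025, -0.500000], [0.500000, -0.866025]]
[[-0.866025, -0.500000], [0.500000, -0.866025]] × [4, 7]ᵀ ≈ [-6.9641, -4.0622]ᵀ
Result: (-6.9641, -4.0622)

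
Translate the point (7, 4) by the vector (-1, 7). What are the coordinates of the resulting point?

Translation by (-1, 7) (homogeneous matrix [[1, 0, -1], [0, 1, 7], [0, 0, 1]]):
x' = 7 + -1 = 6
y' = 4 + 7 = 11
Result: (6, 11)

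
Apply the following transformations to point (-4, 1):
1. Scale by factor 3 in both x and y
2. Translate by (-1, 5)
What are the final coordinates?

Step 1: Scale (-4, 1) by 3 → (-12, 3)
Step 2: Translate by (-1, 5) → (-13, 8)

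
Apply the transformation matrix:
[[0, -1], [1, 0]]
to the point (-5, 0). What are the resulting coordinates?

Matrix multiplication:
[[0, -1], [1, 0]] × [-5, 0]ᵀ
= [(0)(-5) + (-1)(0), (1)(-5) + (0)(0)]ᵀ
= [0, -5]ᵀ
Result: (0, -5)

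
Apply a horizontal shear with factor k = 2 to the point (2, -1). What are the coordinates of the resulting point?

Shear matrix for horizontal shear with factor k = 2:
[[1, 2], [0, 1]]
Result: (2, -1) → (0, -1)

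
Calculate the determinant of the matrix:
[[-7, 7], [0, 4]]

For a 2×2 matrix [[a, b], [c, d]], det = ad - bc
det = (-7)(4) - (7)(0) = -28 - 0 = -28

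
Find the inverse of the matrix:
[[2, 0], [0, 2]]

For [[a,b],[c,d]], inverse = (1/det)·[[d,-b],[-c,a]]
det = (2)(2) - (0)(0) = 4 - 0 = 4
Inverse = (1/4)·[[2, 0], [0, 2]]
= [[1/2, 0], [0, 1/2]]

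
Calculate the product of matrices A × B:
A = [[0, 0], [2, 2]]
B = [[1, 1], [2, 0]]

Matrix multiplication:
C[0][0] = 0×1 + 0×2 = 0
C[0][1] = 0×1 + 0×0 = 0
C[1][0] = 2×1 + 2×2 = 6
C[1][1] = 2×1 + 2×0 = 2
Result: [[0, 0], [6, 2]]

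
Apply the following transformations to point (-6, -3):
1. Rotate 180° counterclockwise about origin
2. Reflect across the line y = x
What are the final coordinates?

Step 1: Rotate 180° → (6, 3)
Step 2: Reflect across line y = x → (3, 6)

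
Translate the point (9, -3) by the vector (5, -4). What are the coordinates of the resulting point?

Translation by (5, -4) (homogeneous matrix [[1, 0, 5], [0, 1, -4], [0, 0, 1]]):
x' = 9 + 5 = 14
y' = -3 + -4 = -7
Result: (14, -7)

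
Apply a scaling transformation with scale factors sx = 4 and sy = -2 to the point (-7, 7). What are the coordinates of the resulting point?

Scaling matrix:
[[4, 0], [0, -2]]
Result: (-7 × 4, 7 × -2) = (-28, -14)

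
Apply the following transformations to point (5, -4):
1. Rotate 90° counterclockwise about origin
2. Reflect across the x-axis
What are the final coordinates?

Step 1: Rotate 90° → (4, 5)
Step 2: Reflect across x-axis → (4, -5)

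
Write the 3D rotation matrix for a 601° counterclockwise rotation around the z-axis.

Rotation matrix for counterclockwise 601° around z-axis:
cos(601°) = -0.4848, sin(601°) = -0.8746
Result: [[-0.4848, 0.8746, 0], [-0.8746, -0.4848, 0], [0, 0, 1]]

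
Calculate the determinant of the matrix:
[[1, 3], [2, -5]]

For a 2×2 matrix [[a, b], [c, d]], det = ad - bc
det = (1)(-5) - (3)(2) = -5 - 6 = -11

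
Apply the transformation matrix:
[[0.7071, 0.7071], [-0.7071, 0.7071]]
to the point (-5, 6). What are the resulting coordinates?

Matrix multiplication:
[[0.7071, 0.7071], [-0.7071, 0.7071]] × [-5, 6]ᵀ
= [(0.7071)(-5) + (0.7071)(6), (-0.7071)(-5) + (0.7071)(6)]ᵀ
= [0.7071, 7.7781]ᵀ
Result: (0.7071, 7.7781)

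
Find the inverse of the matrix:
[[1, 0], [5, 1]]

For [[a,b],[c,d]], inverse = (1/det)·[[d,-b],[-c,a]]
det = (1)(1) - (0)(5) = 1 - 0 = 1
Inverse = [[1, 0], [-5, 1]]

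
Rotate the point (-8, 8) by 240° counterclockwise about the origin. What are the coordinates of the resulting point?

Rotation matrix for 240°: [[cos 240°, -sin 240°], [sin 240°, cos 240°]] ≈ [[-0.500000, 0.866025], [-0.866025, -0.500000]]
[[-0.500000, 0.866025], [-0.866025, -0.500000]] × [-8, 8]ᵀ ≈ [10.9282, 2.9282]ᵀ
Result: (10.9282, 2.9282)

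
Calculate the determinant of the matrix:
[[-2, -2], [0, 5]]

For a 2×2 matrix [[a, b], [c, d]], det = ad - bc
det = (-2)(5) - (-2)(0) = -10 - 0 = -10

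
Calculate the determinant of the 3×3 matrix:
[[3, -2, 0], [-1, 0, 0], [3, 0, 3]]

Expansion along first row:
det = 3·det([[0,0],[0,3]]) - -2·det([[-1,0],[3,3]]) + 0·det([[-1,0],[3,0]])
    = 3·(0·3 - 0·0) - -2·(-1·3 - 0·3) + 0·(-1·0 - 0·3)
    = 3·0 - -2·-3 + 0·0
    = 0 + -6 + 0 = -6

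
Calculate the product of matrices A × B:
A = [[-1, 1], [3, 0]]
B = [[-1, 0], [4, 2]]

Matrix multiplication:
C[0][0] = -1×-1 + 1×4 = 5
C[0][1] = -1×0 + 1×2 = 2
C[1][0] = 3×-1 + 0×4 = -3
C[1][1] = 3×0 + 0×2 = 0
Result: [[5, 2], [-3, 0]]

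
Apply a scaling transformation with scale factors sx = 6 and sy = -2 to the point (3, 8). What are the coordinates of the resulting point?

Scaling matrix:
[[6, 0], [0, -2]]
Result: (3 × 6, 8 × -2) = (18, -16)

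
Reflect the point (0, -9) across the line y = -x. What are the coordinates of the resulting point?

Reflection across line y = -x: (0, -9) → (9, 0)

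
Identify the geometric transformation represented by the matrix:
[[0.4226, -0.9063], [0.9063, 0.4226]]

This matrix represents: rotation by 65° counterclockwise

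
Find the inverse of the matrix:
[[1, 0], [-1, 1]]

For [[a,b],[c,d]], inverse = (1/det)·[[d,-b],[-c,a]]
det = (1)(1) - (0)(-1) = 1 - 0 = 1
Inverse = [[1, 0], [1, 1]]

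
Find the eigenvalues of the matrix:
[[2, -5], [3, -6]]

Characteristic equation: det(A - λI) = 0
λ² - (trace)λ + (det) = 0
trace = 2 + -6 = -4, det = (2)(-6) - (-5)(3) = 3
λ² - (-4)λ + (3) = 0
λ = (-4 ± √((-4)² - 4·(3))) / 2 = (-4 ± √4) / 2
Solving: λ = -3, -1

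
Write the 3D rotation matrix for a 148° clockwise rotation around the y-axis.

Rotation matrix for clockwise 148° around y-axis:
A clockwise rotation by 148° is a counterclockwise rotation by -148°.
cos(-148°) = -0.8480, sin(-148°) = -0.5299
Result: [[-0.8480, 0, -0.5299], [0, 1, 0], [0.5299, 0, -0.8480]]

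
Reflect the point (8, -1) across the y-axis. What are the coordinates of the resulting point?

Reflection across y-axis: (8, -1) → (-8, -1)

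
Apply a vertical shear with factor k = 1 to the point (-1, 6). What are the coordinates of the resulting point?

Shear matrix for vertical shear with factor k = 1:
[[1, 0], [1, 1]]
Result: (-1, 6) → (-1, 5)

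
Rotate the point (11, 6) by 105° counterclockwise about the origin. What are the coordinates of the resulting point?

Rotation matrix for 105°: [[cos 105°, -sin 105°], [sin 105°, cos 105°]] ≈ [[-0.258819, -0.965926], [0.965926, -0.258819]]
[[-0.258819, -0.965926], [0.965926, -0.258819]] × [11, 6]ᵀ ≈ [-8.6426, 9.0723]ᵀ
Result: (-8.6426, 9.0723)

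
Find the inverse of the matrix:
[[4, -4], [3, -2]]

For [[a,b],[c,d]], inverse = (1/det)·[[d,-b],[-c,a]]
det = (4)(-2) - (-4)(3) = -8 - -12 = 4
Inverse = (1/4)·[[-2, 4], [-3, 4]]
= [[-1/2, 1], [-3/4, 1]]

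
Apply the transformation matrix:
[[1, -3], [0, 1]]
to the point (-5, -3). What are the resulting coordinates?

Matrix multiplication:
[[1, -3], [0, 1]] × [-5, -3]ᵀ
= [(1)(-5) + (-3)(-3), (0)(-5) + (1)(-3)]ᵀ
= [4, -3]ᵀ
Result: (4, -3)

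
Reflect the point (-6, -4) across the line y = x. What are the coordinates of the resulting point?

Reflection across line y = x: (-6, -4) → (-4, -6)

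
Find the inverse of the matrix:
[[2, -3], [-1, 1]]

For [[a,b],[c,d]], inverse = (1/det)·[[d,-b],[-c,a]]
det = (2)(1) - (-3)(-1) = 2 - 3 = -1
Inverse = (1/-1)·[[1, 3], [1, 2]]
= [[-1, -3], [-1, -2]]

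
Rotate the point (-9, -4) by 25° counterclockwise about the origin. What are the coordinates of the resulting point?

Rotation matrix for 25°: [[cos 25°, -sin 25°], [sin 25°, cos 25°]] ≈ [[0.906308, -0.422618], [0.422618, 0.906308]]
[[0.906308, -0.422618], [0.422618, 0.906308]] × [-9, -4]ᵀ ≈ [-6.4663, -7.4288]ᵀ
Result: (-6.4663, -7.4288)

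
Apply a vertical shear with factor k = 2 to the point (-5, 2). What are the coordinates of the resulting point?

Shear matrix for vertical shear with factor k = 2:
[[1, 0], [2, 1]]
Result: (-5, 2) → (-5, -8)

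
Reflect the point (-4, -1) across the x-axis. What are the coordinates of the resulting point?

Reflection across x-axis: (-4, -1) → (-4, 1)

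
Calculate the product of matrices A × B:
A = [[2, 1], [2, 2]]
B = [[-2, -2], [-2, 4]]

Matrix multiplication:
C[0][0] = 2×-2 + 1×-2 = -6
C[0][1] = 2×-2 + 1×4 = 0
C[1][0] = 2×-2 + 2×-2 = -8
C[1][1] = 2×-2 + 2×4 = 4
Result: [[-6, 0], [-8, 4]]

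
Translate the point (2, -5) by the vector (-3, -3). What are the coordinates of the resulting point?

Translation by (-3, -3) (homogeneous matrix [[1, 0, -3], [0, 1, -3], [0, 0, 1]]):
x' = 2 + -3 = -1
y' = -5 + -3 = -8
Result: (-1, -8)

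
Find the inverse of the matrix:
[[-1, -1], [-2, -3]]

For [[a,b],[c,d]], inverse = (1/det)·[[d,-b],[-c,a]]
det = (-1)(-3) - (-1)(-2) = 3 - 2 = 1
Inverse = [[-3, 1], [2, -1]]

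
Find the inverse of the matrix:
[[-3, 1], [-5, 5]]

For [[a,b],[c,d]], inverse = (1/det)·[[d,-b],[-c,a]]
det = (-3)(5) - (1)(-5) = -15 - -5 = -10
Inverse = (1/-10)·[[5, -1], [5, -3]]
= [[-1/2, 1/10], [-1/2, 3/10]]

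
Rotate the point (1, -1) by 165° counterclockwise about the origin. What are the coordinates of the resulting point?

Rotation matrix for 165°: [[cos 165°, -sin 165°], [sin 165°, cos 165°]] ≈ [[-0.965926, -0.258819], [0.258819, -0.965926]]
[[-0.965926, -0.258819], [0.258819, -0.965926]] × [1, -1]ᵀ ≈ [-0.7071, 1.2247]ᵀ
Result: (-0.7071, 1.2247)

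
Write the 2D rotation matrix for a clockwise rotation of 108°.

Rotation matrix formula: [[cos θ, -sin θ], [sin θ, cos θ]]
A clockwise rotation by 108° is equivalent to a counterclockwise rotation by -108°.
For θ = -108°:
cos(-108°) = -0.3090
sin(-108°) = -0.9511
Result: [[-0.3090, 0.9511], [-0.9511, -0.3090]]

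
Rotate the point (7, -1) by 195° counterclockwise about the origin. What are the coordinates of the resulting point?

Rotation matrix for 195°: [[cos 195°, -sin 195°], [sin 195°, cos 195°]] ≈ [[-0.965926, 0.258819], [-0.258819, -0.965926]]
[[-0.965926, 0.258819], [-0.258819, -0.965926]] × [7, -1]ᵀ ≈ [-7.0203, -0.8458]ᵀ
Result: (-7.0203, -0.8458)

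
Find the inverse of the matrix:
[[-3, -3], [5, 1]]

For [[a,b],[c,d]], inverse = (1/det)·[[d,-b],[-c,a]]
det = (-3)(1) - (-3)(5) = -3 - -15 = 12
Inverse = (1/12)·[[1, 3], [-5, -3]]
= [[1/12, 1/4], [-5/12, -1/4]]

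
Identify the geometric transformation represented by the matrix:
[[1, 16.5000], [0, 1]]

This matrix represents: horizontal shear with factor 16.5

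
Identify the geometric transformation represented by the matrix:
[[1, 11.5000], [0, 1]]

This matrix represents: horizontal shear with factor 11.5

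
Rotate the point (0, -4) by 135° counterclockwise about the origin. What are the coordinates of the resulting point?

Rotation matrix for 135°: [[cos 135°, -sin 135°], [sin 135°, cos 135°]] ≈ [[-0.707107, -0.707107], [0.707107, -0.707107]]
[[-0.707107, -0.707107], [0.707107, -0.707107]] × [0, -4]ᵀ ≈ [2.8284, 2.8284]ᵀ
Result: (2.8284, 2.8284)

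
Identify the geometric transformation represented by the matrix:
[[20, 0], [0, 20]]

This matrix represents: uniform scaling by factor 20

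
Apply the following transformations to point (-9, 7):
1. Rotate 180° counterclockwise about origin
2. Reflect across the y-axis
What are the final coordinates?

Step 1: Rotate 180° → (9, -7)
Step 2: Reflect across y-axis → (-9, -7)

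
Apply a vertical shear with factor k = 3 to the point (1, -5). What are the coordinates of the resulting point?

Shear matrix for vertical shear with factor k = 3:
[[1, 0], [3, 1]]
Result: (1, -5) → (1, -2)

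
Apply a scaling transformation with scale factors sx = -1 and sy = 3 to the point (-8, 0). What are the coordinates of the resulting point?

Scaling matrix:
[[-1, 0], [0, 3]]
Result: (-8 × -1, 0 × 3) = (8, 0)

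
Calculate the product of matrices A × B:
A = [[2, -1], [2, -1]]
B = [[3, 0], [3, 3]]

Matrix multiplication:
C[0][0] = 2×3 + -1×3 = 3
C[0][1] = 2×0 + -1×3 = -3
C[1][0] = 2×3 + -1×3 = 3
C[1][1] = 2×0 + -1×3 = -3
Result: [[3, -3], [3, -3]]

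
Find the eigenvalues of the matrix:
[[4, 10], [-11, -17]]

Characteristic equation: det(A - λI) = 0
λ² - (trace)λ + (det) = 0
trace = 4 + -17 = -13, det = (4)(-17) - (10)(-11) = 42
λ² - (-13)λ + (42) = 0
λ = (-13 ± √((-13)² - 4·(42))) / 2 = (-13 ± √1) / 2
Solving: λ = -7, -6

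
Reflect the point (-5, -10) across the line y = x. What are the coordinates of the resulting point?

Reflection across line y = x: (-5, -10) → (-10, -5)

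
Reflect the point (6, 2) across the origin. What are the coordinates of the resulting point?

Reflection across origin: (6, 2) → (-6, -2)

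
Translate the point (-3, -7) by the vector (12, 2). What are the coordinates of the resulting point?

Translation by (12, 2) (homogeneous matrix [[1, 0, 12], [0, 1, 2], [0, 0, 1]]):
x' = -3 + 12 = 9
y' = -7 + 2 = -5
Result: (9, -5)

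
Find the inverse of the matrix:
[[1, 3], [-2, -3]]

For [[a,b],[c,d]], inverse = (1/det)·[[d,-b],[-c,a]]
det = (1)(-3) - (3)(-2) = -3 - -6 = 3
Inverse = (1/3)·[[-3, -3], [2, 1]]
= [[-1, -1], [2/3, 1/3]]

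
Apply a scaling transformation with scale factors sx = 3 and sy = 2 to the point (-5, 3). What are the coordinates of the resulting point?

Scaling matrix:
[[3, 0], [0, 2]]
Result: (-5 × 3, 3 × 2) = (-15, 6)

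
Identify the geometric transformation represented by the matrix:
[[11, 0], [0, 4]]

This matrix represents: non-uniform scaling by sx = 11, sy = 4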